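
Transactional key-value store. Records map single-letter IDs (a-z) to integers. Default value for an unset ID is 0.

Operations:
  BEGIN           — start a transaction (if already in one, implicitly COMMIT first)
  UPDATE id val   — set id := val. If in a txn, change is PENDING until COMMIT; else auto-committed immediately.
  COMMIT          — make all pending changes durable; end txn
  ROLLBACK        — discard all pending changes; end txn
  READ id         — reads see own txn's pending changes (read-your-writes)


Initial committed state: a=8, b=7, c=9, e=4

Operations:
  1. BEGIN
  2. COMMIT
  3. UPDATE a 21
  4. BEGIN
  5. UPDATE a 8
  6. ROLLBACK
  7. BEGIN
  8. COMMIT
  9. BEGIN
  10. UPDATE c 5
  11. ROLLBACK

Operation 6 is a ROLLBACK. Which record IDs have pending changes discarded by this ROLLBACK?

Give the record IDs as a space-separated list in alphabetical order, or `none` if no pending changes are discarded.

Answer: a

Derivation:
Initial committed: {a=8, b=7, c=9, e=4}
Op 1: BEGIN: in_txn=True, pending={}
Op 2: COMMIT: merged [] into committed; committed now {a=8, b=7, c=9, e=4}
Op 3: UPDATE a=21 (auto-commit; committed a=21)
Op 4: BEGIN: in_txn=True, pending={}
Op 5: UPDATE a=8 (pending; pending now {a=8})
Op 6: ROLLBACK: discarded pending ['a']; in_txn=False
Op 7: BEGIN: in_txn=True, pending={}
Op 8: COMMIT: merged [] into committed; committed now {a=21, b=7, c=9, e=4}
Op 9: BEGIN: in_txn=True, pending={}
Op 10: UPDATE c=5 (pending; pending now {c=5})
Op 11: ROLLBACK: discarded pending ['c']; in_txn=False
ROLLBACK at op 6 discards: ['a']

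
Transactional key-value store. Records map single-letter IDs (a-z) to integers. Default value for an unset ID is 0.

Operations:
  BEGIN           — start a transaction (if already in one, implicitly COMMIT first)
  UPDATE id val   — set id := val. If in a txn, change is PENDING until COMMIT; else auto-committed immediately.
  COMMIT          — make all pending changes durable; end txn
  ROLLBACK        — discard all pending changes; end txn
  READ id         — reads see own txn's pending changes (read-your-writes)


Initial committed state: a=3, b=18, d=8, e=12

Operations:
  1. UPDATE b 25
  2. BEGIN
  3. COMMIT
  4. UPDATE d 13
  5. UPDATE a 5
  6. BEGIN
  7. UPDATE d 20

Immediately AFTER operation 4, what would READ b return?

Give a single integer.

Answer: 25

Derivation:
Initial committed: {a=3, b=18, d=8, e=12}
Op 1: UPDATE b=25 (auto-commit; committed b=25)
Op 2: BEGIN: in_txn=True, pending={}
Op 3: COMMIT: merged [] into committed; committed now {a=3, b=25, d=8, e=12}
Op 4: UPDATE d=13 (auto-commit; committed d=13)
After op 4: visible(b) = 25 (pending={}, committed={a=3, b=25, d=13, e=12})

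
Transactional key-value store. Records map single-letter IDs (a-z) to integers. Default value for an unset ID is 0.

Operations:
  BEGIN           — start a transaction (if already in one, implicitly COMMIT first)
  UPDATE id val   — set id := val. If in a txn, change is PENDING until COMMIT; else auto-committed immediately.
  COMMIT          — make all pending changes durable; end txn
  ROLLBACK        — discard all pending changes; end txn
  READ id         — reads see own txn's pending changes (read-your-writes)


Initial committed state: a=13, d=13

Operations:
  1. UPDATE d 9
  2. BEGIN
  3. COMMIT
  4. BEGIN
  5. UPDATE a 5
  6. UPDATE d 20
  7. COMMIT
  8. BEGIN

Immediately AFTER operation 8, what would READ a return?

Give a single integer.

Answer: 5

Derivation:
Initial committed: {a=13, d=13}
Op 1: UPDATE d=9 (auto-commit; committed d=9)
Op 2: BEGIN: in_txn=True, pending={}
Op 3: COMMIT: merged [] into committed; committed now {a=13, d=9}
Op 4: BEGIN: in_txn=True, pending={}
Op 5: UPDATE a=5 (pending; pending now {a=5})
Op 6: UPDATE d=20 (pending; pending now {a=5, d=20})
Op 7: COMMIT: merged ['a', 'd'] into committed; committed now {a=5, d=20}
Op 8: BEGIN: in_txn=True, pending={}
After op 8: visible(a) = 5 (pending={}, committed={a=5, d=20})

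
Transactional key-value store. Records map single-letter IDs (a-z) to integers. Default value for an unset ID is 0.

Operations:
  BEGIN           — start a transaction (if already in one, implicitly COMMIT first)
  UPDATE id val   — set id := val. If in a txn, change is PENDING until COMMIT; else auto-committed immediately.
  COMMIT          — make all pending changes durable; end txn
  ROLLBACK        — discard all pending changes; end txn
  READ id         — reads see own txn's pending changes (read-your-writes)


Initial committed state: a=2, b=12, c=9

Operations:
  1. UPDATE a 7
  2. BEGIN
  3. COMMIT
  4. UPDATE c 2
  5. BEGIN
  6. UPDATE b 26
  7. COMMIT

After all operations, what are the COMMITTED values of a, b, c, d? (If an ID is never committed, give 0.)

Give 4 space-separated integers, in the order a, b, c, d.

Initial committed: {a=2, b=12, c=9}
Op 1: UPDATE a=7 (auto-commit; committed a=7)
Op 2: BEGIN: in_txn=True, pending={}
Op 3: COMMIT: merged [] into committed; committed now {a=7, b=12, c=9}
Op 4: UPDATE c=2 (auto-commit; committed c=2)
Op 5: BEGIN: in_txn=True, pending={}
Op 6: UPDATE b=26 (pending; pending now {b=26})
Op 7: COMMIT: merged ['b'] into committed; committed now {a=7, b=26, c=2}
Final committed: {a=7, b=26, c=2}

Answer: 7 26 2 0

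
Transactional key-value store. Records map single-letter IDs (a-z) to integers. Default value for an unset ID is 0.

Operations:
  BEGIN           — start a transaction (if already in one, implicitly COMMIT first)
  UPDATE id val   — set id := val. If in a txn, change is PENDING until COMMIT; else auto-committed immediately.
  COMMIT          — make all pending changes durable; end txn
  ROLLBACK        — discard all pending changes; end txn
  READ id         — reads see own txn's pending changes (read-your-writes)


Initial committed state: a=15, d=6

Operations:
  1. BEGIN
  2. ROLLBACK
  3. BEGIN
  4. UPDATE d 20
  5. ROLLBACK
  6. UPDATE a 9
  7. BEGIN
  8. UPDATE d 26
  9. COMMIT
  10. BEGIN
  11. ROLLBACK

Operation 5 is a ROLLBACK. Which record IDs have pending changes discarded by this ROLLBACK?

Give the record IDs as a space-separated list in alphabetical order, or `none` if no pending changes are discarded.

Answer: d

Derivation:
Initial committed: {a=15, d=6}
Op 1: BEGIN: in_txn=True, pending={}
Op 2: ROLLBACK: discarded pending []; in_txn=False
Op 3: BEGIN: in_txn=True, pending={}
Op 4: UPDATE d=20 (pending; pending now {d=20})
Op 5: ROLLBACK: discarded pending ['d']; in_txn=False
Op 6: UPDATE a=9 (auto-commit; committed a=9)
Op 7: BEGIN: in_txn=True, pending={}
Op 8: UPDATE d=26 (pending; pending now {d=26})
Op 9: COMMIT: merged ['d'] into committed; committed now {a=9, d=26}
Op 10: BEGIN: in_txn=True, pending={}
Op 11: ROLLBACK: discarded pending []; in_txn=False
ROLLBACK at op 5 discards: ['d']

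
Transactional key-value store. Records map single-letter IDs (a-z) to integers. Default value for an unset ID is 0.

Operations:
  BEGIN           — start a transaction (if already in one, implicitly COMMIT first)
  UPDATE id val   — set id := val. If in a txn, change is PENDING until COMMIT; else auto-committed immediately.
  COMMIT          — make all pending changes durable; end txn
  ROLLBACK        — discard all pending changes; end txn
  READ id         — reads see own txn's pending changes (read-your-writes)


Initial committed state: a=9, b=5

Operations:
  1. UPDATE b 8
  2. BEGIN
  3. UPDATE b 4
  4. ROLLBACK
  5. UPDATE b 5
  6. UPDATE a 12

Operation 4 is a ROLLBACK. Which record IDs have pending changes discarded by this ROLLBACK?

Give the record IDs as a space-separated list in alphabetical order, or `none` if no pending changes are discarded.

Initial committed: {a=9, b=5}
Op 1: UPDATE b=8 (auto-commit; committed b=8)
Op 2: BEGIN: in_txn=True, pending={}
Op 3: UPDATE b=4 (pending; pending now {b=4})
Op 4: ROLLBACK: discarded pending ['b']; in_txn=False
Op 5: UPDATE b=5 (auto-commit; committed b=5)
Op 6: UPDATE a=12 (auto-commit; committed a=12)
ROLLBACK at op 4 discards: ['b']

Answer: b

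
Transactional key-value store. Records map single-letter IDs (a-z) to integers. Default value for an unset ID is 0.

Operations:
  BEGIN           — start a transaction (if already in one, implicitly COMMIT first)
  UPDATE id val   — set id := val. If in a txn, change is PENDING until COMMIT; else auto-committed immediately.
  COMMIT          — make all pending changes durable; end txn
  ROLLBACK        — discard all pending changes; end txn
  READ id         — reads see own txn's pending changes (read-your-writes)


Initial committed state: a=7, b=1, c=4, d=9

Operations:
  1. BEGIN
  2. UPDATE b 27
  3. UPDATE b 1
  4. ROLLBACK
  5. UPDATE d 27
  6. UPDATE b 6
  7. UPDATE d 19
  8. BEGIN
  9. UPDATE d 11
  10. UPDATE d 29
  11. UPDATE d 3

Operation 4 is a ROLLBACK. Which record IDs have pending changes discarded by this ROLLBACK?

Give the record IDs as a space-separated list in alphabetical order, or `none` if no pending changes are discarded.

Answer: b

Derivation:
Initial committed: {a=7, b=1, c=4, d=9}
Op 1: BEGIN: in_txn=True, pending={}
Op 2: UPDATE b=27 (pending; pending now {b=27})
Op 3: UPDATE b=1 (pending; pending now {b=1})
Op 4: ROLLBACK: discarded pending ['b']; in_txn=False
Op 5: UPDATE d=27 (auto-commit; committed d=27)
Op 6: UPDATE b=6 (auto-commit; committed b=6)
Op 7: UPDATE d=19 (auto-commit; committed d=19)
Op 8: BEGIN: in_txn=True, pending={}
Op 9: UPDATE d=11 (pending; pending now {d=11})
Op 10: UPDATE d=29 (pending; pending now {d=29})
Op 11: UPDATE d=3 (pending; pending now {d=3})
ROLLBACK at op 4 discards: ['b']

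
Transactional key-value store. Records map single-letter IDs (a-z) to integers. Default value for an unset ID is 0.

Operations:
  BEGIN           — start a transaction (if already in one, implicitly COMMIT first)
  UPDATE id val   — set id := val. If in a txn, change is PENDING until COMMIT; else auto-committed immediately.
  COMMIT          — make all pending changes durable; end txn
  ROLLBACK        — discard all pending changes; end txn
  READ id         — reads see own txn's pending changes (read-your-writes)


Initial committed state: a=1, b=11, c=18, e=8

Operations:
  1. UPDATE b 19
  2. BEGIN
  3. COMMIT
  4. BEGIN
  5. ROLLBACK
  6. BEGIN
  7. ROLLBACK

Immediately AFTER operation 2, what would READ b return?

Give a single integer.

Answer: 19

Derivation:
Initial committed: {a=1, b=11, c=18, e=8}
Op 1: UPDATE b=19 (auto-commit; committed b=19)
Op 2: BEGIN: in_txn=True, pending={}
After op 2: visible(b) = 19 (pending={}, committed={a=1, b=19, c=18, e=8})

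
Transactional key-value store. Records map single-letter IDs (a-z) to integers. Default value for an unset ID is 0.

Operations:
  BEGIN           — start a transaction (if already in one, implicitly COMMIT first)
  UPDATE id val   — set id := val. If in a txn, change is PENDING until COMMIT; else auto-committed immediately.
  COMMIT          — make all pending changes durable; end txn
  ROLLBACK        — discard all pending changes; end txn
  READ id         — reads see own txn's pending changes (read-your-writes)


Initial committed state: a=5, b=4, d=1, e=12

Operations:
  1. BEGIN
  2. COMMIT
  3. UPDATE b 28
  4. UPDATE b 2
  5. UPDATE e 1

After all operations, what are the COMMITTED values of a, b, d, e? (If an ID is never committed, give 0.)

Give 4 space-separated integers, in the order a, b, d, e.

Initial committed: {a=5, b=4, d=1, e=12}
Op 1: BEGIN: in_txn=True, pending={}
Op 2: COMMIT: merged [] into committed; committed now {a=5, b=4, d=1, e=12}
Op 3: UPDATE b=28 (auto-commit; committed b=28)
Op 4: UPDATE b=2 (auto-commit; committed b=2)
Op 5: UPDATE e=1 (auto-commit; committed e=1)
Final committed: {a=5, b=2, d=1, e=1}

Answer: 5 2 1 1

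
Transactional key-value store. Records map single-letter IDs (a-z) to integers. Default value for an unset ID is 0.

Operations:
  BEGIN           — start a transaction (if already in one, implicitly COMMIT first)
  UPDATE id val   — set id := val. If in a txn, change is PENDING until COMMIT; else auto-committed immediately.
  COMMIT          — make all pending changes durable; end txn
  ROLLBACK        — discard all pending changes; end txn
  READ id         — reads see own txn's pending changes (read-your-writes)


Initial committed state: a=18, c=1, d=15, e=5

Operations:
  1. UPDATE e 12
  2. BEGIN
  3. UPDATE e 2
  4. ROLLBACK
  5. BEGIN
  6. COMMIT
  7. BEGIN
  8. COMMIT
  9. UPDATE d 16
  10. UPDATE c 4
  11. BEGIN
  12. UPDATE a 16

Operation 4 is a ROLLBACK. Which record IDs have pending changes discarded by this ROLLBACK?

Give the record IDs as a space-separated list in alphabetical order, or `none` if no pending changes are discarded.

Answer: e

Derivation:
Initial committed: {a=18, c=1, d=15, e=5}
Op 1: UPDATE e=12 (auto-commit; committed e=12)
Op 2: BEGIN: in_txn=True, pending={}
Op 3: UPDATE e=2 (pending; pending now {e=2})
Op 4: ROLLBACK: discarded pending ['e']; in_txn=False
Op 5: BEGIN: in_txn=True, pending={}
Op 6: COMMIT: merged [] into committed; committed now {a=18, c=1, d=15, e=12}
Op 7: BEGIN: in_txn=True, pending={}
Op 8: COMMIT: merged [] into committed; committed now {a=18, c=1, d=15, e=12}
Op 9: UPDATE d=16 (auto-commit; committed d=16)
Op 10: UPDATE c=4 (auto-commit; committed c=4)
Op 11: BEGIN: in_txn=True, pending={}
Op 12: UPDATE a=16 (pending; pending now {a=16})
ROLLBACK at op 4 discards: ['e']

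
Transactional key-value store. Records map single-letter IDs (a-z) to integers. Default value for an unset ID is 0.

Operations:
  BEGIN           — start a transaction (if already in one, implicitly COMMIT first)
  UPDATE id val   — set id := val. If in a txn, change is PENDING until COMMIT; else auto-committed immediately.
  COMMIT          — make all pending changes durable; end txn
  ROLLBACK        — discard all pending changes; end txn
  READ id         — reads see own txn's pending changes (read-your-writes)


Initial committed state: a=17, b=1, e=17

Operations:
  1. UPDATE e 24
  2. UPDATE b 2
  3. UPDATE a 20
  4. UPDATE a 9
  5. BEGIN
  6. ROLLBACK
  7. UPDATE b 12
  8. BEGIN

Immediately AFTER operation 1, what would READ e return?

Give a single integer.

Answer: 24

Derivation:
Initial committed: {a=17, b=1, e=17}
Op 1: UPDATE e=24 (auto-commit; committed e=24)
After op 1: visible(e) = 24 (pending={}, committed={a=17, b=1, e=24})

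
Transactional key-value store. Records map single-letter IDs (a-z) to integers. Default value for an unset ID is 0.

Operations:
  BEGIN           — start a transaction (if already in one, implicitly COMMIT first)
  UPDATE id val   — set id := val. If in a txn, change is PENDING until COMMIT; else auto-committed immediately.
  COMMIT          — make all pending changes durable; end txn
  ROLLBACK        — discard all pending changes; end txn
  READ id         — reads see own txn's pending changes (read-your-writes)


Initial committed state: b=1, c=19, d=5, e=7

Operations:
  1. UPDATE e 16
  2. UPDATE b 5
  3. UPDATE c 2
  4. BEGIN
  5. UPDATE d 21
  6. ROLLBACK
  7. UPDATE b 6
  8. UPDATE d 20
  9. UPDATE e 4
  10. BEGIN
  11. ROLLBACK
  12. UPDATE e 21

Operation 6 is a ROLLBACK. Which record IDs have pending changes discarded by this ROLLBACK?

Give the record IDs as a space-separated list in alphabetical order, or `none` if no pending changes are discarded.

Initial committed: {b=1, c=19, d=5, e=7}
Op 1: UPDATE e=16 (auto-commit; committed e=16)
Op 2: UPDATE b=5 (auto-commit; committed b=5)
Op 3: UPDATE c=2 (auto-commit; committed c=2)
Op 4: BEGIN: in_txn=True, pending={}
Op 5: UPDATE d=21 (pending; pending now {d=21})
Op 6: ROLLBACK: discarded pending ['d']; in_txn=False
Op 7: UPDATE b=6 (auto-commit; committed b=6)
Op 8: UPDATE d=20 (auto-commit; committed d=20)
Op 9: UPDATE e=4 (auto-commit; committed e=4)
Op 10: BEGIN: in_txn=True, pending={}
Op 11: ROLLBACK: discarded pending []; in_txn=False
Op 12: UPDATE e=21 (auto-commit; committed e=21)
ROLLBACK at op 6 discards: ['d']

Answer: d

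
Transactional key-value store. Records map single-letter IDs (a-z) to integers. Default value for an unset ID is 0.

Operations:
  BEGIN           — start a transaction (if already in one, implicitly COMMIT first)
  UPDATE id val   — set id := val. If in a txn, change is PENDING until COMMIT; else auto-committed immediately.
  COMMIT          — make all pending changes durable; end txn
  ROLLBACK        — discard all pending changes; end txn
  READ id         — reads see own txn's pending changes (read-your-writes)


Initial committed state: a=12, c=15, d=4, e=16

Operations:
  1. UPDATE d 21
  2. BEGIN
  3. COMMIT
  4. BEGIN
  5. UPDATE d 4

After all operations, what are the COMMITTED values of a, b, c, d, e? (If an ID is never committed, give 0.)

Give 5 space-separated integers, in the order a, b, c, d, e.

Initial committed: {a=12, c=15, d=4, e=16}
Op 1: UPDATE d=21 (auto-commit; committed d=21)
Op 2: BEGIN: in_txn=True, pending={}
Op 3: COMMIT: merged [] into committed; committed now {a=12, c=15, d=21, e=16}
Op 4: BEGIN: in_txn=True, pending={}
Op 5: UPDATE d=4 (pending; pending now {d=4})
Final committed: {a=12, c=15, d=21, e=16}

Answer: 12 0 15 21 16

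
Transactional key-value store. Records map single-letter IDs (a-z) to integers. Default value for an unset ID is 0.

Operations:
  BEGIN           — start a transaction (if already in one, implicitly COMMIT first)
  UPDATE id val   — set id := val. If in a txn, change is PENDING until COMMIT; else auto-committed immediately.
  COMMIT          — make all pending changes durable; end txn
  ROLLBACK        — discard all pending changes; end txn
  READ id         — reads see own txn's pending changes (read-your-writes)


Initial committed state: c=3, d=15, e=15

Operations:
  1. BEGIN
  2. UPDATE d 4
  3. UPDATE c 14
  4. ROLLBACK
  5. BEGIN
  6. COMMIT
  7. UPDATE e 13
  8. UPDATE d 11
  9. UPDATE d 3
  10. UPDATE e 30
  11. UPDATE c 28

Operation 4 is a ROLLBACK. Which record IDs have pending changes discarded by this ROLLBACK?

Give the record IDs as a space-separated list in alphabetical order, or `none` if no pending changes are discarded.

Answer: c d

Derivation:
Initial committed: {c=3, d=15, e=15}
Op 1: BEGIN: in_txn=True, pending={}
Op 2: UPDATE d=4 (pending; pending now {d=4})
Op 3: UPDATE c=14 (pending; pending now {c=14, d=4})
Op 4: ROLLBACK: discarded pending ['c', 'd']; in_txn=False
Op 5: BEGIN: in_txn=True, pending={}
Op 6: COMMIT: merged [] into committed; committed now {c=3, d=15, e=15}
Op 7: UPDATE e=13 (auto-commit; committed e=13)
Op 8: UPDATE d=11 (auto-commit; committed d=11)
Op 9: UPDATE d=3 (auto-commit; committed d=3)
Op 10: UPDATE e=30 (auto-commit; committed e=30)
Op 11: UPDATE c=28 (auto-commit; committed c=28)
ROLLBACK at op 4 discards: ['c', 'd']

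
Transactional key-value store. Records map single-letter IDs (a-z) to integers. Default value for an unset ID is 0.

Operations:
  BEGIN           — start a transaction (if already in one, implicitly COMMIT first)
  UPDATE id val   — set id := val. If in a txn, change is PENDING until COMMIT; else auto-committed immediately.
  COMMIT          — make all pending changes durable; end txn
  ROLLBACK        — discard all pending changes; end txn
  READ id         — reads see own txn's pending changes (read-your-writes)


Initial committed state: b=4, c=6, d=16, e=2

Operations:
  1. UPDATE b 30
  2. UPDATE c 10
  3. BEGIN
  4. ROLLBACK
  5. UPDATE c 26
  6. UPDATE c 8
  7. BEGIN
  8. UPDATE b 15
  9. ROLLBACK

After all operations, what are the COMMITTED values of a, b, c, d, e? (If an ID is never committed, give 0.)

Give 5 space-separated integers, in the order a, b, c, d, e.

Answer: 0 30 8 16 2

Derivation:
Initial committed: {b=4, c=6, d=16, e=2}
Op 1: UPDATE b=30 (auto-commit; committed b=30)
Op 2: UPDATE c=10 (auto-commit; committed c=10)
Op 3: BEGIN: in_txn=True, pending={}
Op 4: ROLLBACK: discarded pending []; in_txn=False
Op 5: UPDATE c=26 (auto-commit; committed c=26)
Op 6: UPDATE c=8 (auto-commit; committed c=8)
Op 7: BEGIN: in_txn=True, pending={}
Op 8: UPDATE b=15 (pending; pending now {b=15})
Op 9: ROLLBACK: discarded pending ['b']; in_txn=False
Final committed: {b=30, c=8, d=16, e=2}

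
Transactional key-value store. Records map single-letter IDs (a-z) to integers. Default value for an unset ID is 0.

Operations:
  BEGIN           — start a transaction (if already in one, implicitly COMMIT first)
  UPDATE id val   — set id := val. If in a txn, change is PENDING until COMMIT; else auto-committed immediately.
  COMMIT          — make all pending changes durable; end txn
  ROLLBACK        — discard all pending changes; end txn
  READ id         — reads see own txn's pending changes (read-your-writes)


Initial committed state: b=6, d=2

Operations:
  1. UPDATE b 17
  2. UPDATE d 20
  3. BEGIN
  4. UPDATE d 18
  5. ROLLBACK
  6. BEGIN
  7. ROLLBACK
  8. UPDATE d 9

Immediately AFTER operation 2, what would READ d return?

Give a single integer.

Initial committed: {b=6, d=2}
Op 1: UPDATE b=17 (auto-commit; committed b=17)
Op 2: UPDATE d=20 (auto-commit; committed d=20)
After op 2: visible(d) = 20 (pending={}, committed={b=17, d=20})

Answer: 20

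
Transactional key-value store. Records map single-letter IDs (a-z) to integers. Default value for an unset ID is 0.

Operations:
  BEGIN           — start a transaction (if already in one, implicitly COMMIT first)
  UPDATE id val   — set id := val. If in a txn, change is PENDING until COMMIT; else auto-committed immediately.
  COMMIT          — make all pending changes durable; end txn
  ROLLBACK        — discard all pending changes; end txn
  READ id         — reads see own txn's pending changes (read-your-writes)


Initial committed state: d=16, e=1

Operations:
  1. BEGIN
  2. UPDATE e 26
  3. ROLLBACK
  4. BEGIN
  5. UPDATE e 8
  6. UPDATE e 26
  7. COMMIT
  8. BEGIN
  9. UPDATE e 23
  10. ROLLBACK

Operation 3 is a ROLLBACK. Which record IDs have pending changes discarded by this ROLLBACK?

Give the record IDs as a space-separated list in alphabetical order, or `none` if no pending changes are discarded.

Initial committed: {d=16, e=1}
Op 1: BEGIN: in_txn=True, pending={}
Op 2: UPDATE e=26 (pending; pending now {e=26})
Op 3: ROLLBACK: discarded pending ['e']; in_txn=False
Op 4: BEGIN: in_txn=True, pending={}
Op 5: UPDATE e=8 (pending; pending now {e=8})
Op 6: UPDATE e=26 (pending; pending now {e=26})
Op 7: COMMIT: merged ['e'] into committed; committed now {d=16, e=26}
Op 8: BEGIN: in_txn=True, pending={}
Op 9: UPDATE e=23 (pending; pending now {e=23})
Op 10: ROLLBACK: discarded pending ['e']; in_txn=False
ROLLBACK at op 3 discards: ['e']

Answer: e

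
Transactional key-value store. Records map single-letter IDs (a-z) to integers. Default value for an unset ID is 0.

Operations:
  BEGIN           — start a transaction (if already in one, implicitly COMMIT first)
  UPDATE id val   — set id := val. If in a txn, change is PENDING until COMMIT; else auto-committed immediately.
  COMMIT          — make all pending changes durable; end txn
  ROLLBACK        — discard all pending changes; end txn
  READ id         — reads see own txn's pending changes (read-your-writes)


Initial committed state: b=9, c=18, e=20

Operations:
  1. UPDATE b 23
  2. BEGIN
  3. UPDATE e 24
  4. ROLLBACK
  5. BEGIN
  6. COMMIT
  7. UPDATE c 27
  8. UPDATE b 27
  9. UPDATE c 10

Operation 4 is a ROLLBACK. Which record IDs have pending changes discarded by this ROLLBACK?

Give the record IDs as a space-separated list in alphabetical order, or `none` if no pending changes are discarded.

Initial committed: {b=9, c=18, e=20}
Op 1: UPDATE b=23 (auto-commit; committed b=23)
Op 2: BEGIN: in_txn=True, pending={}
Op 3: UPDATE e=24 (pending; pending now {e=24})
Op 4: ROLLBACK: discarded pending ['e']; in_txn=False
Op 5: BEGIN: in_txn=True, pending={}
Op 6: COMMIT: merged [] into committed; committed now {b=23, c=18, e=20}
Op 7: UPDATE c=27 (auto-commit; committed c=27)
Op 8: UPDATE b=27 (auto-commit; committed b=27)
Op 9: UPDATE c=10 (auto-commit; committed c=10)
ROLLBACK at op 4 discards: ['e']

Answer: e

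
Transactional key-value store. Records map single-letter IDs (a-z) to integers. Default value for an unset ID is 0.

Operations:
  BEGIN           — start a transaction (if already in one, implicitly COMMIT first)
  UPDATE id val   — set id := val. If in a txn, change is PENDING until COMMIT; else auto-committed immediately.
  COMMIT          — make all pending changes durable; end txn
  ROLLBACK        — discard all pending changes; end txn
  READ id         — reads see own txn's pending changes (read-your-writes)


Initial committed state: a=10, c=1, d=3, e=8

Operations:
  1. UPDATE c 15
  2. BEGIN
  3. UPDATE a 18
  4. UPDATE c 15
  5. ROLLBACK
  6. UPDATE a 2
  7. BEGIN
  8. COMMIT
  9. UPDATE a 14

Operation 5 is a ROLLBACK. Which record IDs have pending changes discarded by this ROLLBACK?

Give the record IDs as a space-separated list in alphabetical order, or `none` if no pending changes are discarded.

Answer: a c

Derivation:
Initial committed: {a=10, c=1, d=3, e=8}
Op 1: UPDATE c=15 (auto-commit; committed c=15)
Op 2: BEGIN: in_txn=True, pending={}
Op 3: UPDATE a=18 (pending; pending now {a=18})
Op 4: UPDATE c=15 (pending; pending now {a=18, c=15})
Op 5: ROLLBACK: discarded pending ['a', 'c']; in_txn=False
Op 6: UPDATE a=2 (auto-commit; committed a=2)
Op 7: BEGIN: in_txn=True, pending={}
Op 8: COMMIT: merged [] into committed; committed now {a=2, c=15, d=3, e=8}
Op 9: UPDATE a=14 (auto-commit; committed a=14)
ROLLBACK at op 5 discards: ['a', 'c']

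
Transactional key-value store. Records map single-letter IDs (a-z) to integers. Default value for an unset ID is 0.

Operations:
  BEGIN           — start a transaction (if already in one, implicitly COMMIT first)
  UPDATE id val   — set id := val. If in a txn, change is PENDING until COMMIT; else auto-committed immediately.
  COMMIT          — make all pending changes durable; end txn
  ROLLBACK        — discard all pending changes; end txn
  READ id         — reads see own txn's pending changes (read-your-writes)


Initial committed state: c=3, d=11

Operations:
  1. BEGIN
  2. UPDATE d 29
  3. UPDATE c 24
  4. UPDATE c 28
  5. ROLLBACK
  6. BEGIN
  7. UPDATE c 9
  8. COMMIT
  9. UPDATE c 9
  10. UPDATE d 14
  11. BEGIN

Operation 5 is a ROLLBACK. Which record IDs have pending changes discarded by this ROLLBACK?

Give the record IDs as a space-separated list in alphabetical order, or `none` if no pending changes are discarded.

Initial committed: {c=3, d=11}
Op 1: BEGIN: in_txn=True, pending={}
Op 2: UPDATE d=29 (pending; pending now {d=29})
Op 3: UPDATE c=24 (pending; pending now {c=24, d=29})
Op 4: UPDATE c=28 (pending; pending now {c=28, d=29})
Op 5: ROLLBACK: discarded pending ['c', 'd']; in_txn=False
Op 6: BEGIN: in_txn=True, pending={}
Op 7: UPDATE c=9 (pending; pending now {c=9})
Op 8: COMMIT: merged ['c'] into committed; committed now {c=9, d=11}
Op 9: UPDATE c=9 (auto-commit; committed c=9)
Op 10: UPDATE d=14 (auto-commit; committed d=14)
Op 11: BEGIN: in_txn=True, pending={}
ROLLBACK at op 5 discards: ['c', 'd']

Answer: c d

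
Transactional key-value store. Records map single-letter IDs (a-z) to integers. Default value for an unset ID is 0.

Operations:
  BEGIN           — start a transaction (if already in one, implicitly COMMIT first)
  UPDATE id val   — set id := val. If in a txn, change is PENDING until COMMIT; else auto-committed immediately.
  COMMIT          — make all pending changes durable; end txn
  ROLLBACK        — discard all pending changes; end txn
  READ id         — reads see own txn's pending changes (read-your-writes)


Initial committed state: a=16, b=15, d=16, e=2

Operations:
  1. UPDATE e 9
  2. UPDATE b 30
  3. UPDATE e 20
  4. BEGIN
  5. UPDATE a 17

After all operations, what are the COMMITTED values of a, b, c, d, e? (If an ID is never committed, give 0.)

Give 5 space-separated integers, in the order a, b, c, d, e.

Initial committed: {a=16, b=15, d=16, e=2}
Op 1: UPDATE e=9 (auto-commit; committed e=9)
Op 2: UPDATE b=30 (auto-commit; committed b=30)
Op 3: UPDATE e=20 (auto-commit; committed e=20)
Op 4: BEGIN: in_txn=True, pending={}
Op 5: UPDATE a=17 (pending; pending now {a=17})
Final committed: {a=16, b=30, d=16, e=20}

Answer: 16 30 0 16 20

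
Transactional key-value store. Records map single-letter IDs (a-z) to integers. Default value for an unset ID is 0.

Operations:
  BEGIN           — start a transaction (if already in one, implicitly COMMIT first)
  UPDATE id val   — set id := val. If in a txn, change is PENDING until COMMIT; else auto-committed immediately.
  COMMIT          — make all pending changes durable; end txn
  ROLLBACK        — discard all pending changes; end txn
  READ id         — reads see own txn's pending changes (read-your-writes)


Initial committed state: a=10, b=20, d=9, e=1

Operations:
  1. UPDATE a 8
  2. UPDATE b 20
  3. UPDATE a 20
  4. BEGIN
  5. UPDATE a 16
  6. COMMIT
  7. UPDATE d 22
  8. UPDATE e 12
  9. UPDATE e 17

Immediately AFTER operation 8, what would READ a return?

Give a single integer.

Initial committed: {a=10, b=20, d=9, e=1}
Op 1: UPDATE a=8 (auto-commit; committed a=8)
Op 2: UPDATE b=20 (auto-commit; committed b=20)
Op 3: UPDATE a=20 (auto-commit; committed a=20)
Op 4: BEGIN: in_txn=True, pending={}
Op 5: UPDATE a=16 (pending; pending now {a=16})
Op 6: COMMIT: merged ['a'] into committed; committed now {a=16, b=20, d=9, e=1}
Op 7: UPDATE d=22 (auto-commit; committed d=22)
Op 8: UPDATE e=12 (auto-commit; committed e=12)
After op 8: visible(a) = 16 (pending={}, committed={a=16, b=20, d=22, e=12})

Answer: 16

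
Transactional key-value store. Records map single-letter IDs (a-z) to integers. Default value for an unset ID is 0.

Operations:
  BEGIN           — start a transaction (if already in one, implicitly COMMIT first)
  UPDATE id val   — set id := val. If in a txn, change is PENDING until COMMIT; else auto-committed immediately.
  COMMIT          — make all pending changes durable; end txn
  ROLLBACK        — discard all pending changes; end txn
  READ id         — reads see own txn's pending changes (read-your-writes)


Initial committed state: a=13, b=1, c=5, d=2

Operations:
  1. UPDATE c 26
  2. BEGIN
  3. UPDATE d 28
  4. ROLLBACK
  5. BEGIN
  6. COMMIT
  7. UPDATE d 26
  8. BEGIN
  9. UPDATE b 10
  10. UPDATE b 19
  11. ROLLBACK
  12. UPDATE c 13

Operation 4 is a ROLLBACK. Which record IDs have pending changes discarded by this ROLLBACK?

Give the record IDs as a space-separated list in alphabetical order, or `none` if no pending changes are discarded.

Initial committed: {a=13, b=1, c=5, d=2}
Op 1: UPDATE c=26 (auto-commit; committed c=26)
Op 2: BEGIN: in_txn=True, pending={}
Op 3: UPDATE d=28 (pending; pending now {d=28})
Op 4: ROLLBACK: discarded pending ['d']; in_txn=False
Op 5: BEGIN: in_txn=True, pending={}
Op 6: COMMIT: merged [] into committed; committed now {a=13, b=1, c=26, d=2}
Op 7: UPDATE d=26 (auto-commit; committed d=26)
Op 8: BEGIN: in_txn=True, pending={}
Op 9: UPDATE b=10 (pending; pending now {b=10})
Op 10: UPDATE b=19 (pending; pending now {b=19})
Op 11: ROLLBACK: discarded pending ['b']; in_txn=False
Op 12: UPDATE c=13 (auto-commit; committed c=13)
ROLLBACK at op 4 discards: ['d']

Answer: d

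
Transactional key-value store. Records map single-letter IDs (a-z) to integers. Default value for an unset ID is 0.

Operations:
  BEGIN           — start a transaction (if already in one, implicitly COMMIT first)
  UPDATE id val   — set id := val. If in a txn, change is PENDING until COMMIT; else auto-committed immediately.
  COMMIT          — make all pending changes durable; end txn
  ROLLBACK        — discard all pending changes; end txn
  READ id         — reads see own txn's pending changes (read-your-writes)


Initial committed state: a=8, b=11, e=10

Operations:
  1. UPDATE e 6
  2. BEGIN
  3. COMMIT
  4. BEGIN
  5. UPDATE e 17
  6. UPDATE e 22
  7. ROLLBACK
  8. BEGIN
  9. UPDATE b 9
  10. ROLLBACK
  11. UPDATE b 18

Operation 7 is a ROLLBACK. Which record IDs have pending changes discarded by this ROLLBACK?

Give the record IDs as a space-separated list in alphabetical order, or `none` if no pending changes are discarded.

Initial committed: {a=8, b=11, e=10}
Op 1: UPDATE e=6 (auto-commit; committed e=6)
Op 2: BEGIN: in_txn=True, pending={}
Op 3: COMMIT: merged [] into committed; committed now {a=8, b=11, e=6}
Op 4: BEGIN: in_txn=True, pending={}
Op 5: UPDATE e=17 (pending; pending now {e=17})
Op 6: UPDATE e=22 (pending; pending now {e=22})
Op 7: ROLLBACK: discarded pending ['e']; in_txn=False
Op 8: BEGIN: in_txn=True, pending={}
Op 9: UPDATE b=9 (pending; pending now {b=9})
Op 10: ROLLBACK: discarded pending ['b']; in_txn=False
Op 11: UPDATE b=18 (auto-commit; committed b=18)
ROLLBACK at op 7 discards: ['e']

Answer: e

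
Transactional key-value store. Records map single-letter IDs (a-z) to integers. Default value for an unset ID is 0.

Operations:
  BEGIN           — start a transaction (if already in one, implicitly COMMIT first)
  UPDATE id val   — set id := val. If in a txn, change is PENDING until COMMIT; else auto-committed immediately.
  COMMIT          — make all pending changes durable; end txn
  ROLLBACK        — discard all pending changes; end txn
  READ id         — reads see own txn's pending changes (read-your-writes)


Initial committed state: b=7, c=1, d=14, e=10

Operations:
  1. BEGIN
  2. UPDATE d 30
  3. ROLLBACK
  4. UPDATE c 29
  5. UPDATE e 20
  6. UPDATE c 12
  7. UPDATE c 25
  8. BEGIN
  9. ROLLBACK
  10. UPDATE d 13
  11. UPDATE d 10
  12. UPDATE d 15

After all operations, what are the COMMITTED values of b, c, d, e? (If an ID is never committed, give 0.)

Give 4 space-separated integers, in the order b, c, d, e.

Answer: 7 25 15 20

Derivation:
Initial committed: {b=7, c=1, d=14, e=10}
Op 1: BEGIN: in_txn=True, pending={}
Op 2: UPDATE d=30 (pending; pending now {d=30})
Op 3: ROLLBACK: discarded pending ['d']; in_txn=False
Op 4: UPDATE c=29 (auto-commit; committed c=29)
Op 5: UPDATE e=20 (auto-commit; committed e=20)
Op 6: UPDATE c=12 (auto-commit; committed c=12)
Op 7: UPDATE c=25 (auto-commit; committed c=25)
Op 8: BEGIN: in_txn=True, pending={}
Op 9: ROLLBACK: discarded pending []; in_txn=False
Op 10: UPDATE d=13 (auto-commit; committed d=13)
Op 11: UPDATE d=10 (auto-commit; committed d=10)
Op 12: UPDATE d=15 (auto-commit; committed d=15)
Final committed: {b=7, c=25, d=15, e=20}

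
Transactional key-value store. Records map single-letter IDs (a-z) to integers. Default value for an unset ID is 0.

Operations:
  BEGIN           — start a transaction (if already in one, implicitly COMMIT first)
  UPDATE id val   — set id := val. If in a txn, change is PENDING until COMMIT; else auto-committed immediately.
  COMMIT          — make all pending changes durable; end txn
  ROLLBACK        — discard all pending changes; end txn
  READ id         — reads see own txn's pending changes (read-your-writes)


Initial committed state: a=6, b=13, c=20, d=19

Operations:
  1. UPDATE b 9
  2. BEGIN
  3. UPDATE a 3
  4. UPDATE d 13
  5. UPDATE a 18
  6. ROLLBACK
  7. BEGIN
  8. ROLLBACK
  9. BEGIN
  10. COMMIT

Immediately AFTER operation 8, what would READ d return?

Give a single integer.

Initial committed: {a=6, b=13, c=20, d=19}
Op 1: UPDATE b=9 (auto-commit; committed b=9)
Op 2: BEGIN: in_txn=True, pending={}
Op 3: UPDATE a=3 (pending; pending now {a=3})
Op 4: UPDATE d=13 (pending; pending now {a=3, d=13})
Op 5: UPDATE a=18 (pending; pending now {a=18, d=13})
Op 6: ROLLBACK: discarded pending ['a', 'd']; in_txn=False
Op 7: BEGIN: in_txn=True, pending={}
Op 8: ROLLBACK: discarded pending []; in_txn=False
After op 8: visible(d) = 19 (pending={}, committed={a=6, b=9, c=20, d=19})

Answer: 19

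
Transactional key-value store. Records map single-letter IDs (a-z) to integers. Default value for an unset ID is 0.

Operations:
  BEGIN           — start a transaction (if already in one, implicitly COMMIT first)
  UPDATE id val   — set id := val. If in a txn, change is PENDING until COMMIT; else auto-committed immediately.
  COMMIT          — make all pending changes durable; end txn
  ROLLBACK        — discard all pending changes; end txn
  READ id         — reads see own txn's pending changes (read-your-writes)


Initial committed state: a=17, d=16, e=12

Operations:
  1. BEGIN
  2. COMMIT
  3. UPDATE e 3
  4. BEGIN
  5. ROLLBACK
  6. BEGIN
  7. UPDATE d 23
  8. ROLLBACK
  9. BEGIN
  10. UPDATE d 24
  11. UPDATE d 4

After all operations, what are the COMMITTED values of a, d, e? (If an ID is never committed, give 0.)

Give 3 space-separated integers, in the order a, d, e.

Initial committed: {a=17, d=16, e=12}
Op 1: BEGIN: in_txn=True, pending={}
Op 2: COMMIT: merged [] into committed; committed now {a=17, d=16, e=12}
Op 3: UPDATE e=3 (auto-commit; committed e=3)
Op 4: BEGIN: in_txn=True, pending={}
Op 5: ROLLBACK: discarded pending []; in_txn=False
Op 6: BEGIN: in_txn=True, pending={}
Op 7: UPDATE d=23 (pending; pending now {d=23})
Op 8: ROLLBACK: discarded pending ['d']; in_txn=False
Op 9: BEGIN: in_txn=True, pending={}
Op 10: UPDATE d=24 (pending; pending now {d=24})
Op 11: UPDATE d=4 (pending; pending now {d=4})
Final committed: {a=17, d=16, e=3}

Answer: 17 16 3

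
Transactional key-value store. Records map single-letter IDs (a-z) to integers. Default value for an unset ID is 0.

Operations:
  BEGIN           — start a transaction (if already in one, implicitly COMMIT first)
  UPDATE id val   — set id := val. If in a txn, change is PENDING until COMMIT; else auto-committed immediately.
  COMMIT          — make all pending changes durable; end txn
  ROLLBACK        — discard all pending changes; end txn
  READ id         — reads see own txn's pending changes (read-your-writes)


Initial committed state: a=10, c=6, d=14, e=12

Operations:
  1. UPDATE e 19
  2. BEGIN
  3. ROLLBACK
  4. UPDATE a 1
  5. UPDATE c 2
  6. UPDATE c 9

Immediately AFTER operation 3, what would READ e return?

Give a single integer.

Answer: 19

Derivation:
Initial committed: {a=10, c=6, d=14, e=12}
Op 1: UPDATE e=19 (auto-commit; committed e=19)
Op 2: BEGIN: in_txn=True, pending={}
Op 3: ROLLBACK: discarded pending []; in_txn=False
After op 3: visible(e) = 19 (pending={}, committed={a=10, c=6, d=14, e=19})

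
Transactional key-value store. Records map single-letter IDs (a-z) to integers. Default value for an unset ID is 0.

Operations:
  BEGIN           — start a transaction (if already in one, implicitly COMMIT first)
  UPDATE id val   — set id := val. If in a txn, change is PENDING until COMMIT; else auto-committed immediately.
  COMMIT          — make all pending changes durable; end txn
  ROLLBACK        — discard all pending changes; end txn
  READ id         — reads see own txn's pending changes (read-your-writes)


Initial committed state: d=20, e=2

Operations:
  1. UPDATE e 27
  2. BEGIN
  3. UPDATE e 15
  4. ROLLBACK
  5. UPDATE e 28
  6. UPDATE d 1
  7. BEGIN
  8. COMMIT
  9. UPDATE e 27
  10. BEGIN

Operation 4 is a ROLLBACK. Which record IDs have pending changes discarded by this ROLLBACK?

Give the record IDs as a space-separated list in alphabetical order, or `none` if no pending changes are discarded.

Answer: e

Derivation:
Initial committed: {d=20, e=2}
Op 1: UPDATE e=27 (auto-commit; committed e=27)
Op 2: BEGIN: in_txn=True, pending={}
Op 3: UPDATE e=15 (pending; pending now {e=15})
Op 4: ROLLBACK: discarded pending ['e']; in_txn=False
Op 5: UPDATE e=28 (auto-commit; committed e=28)
Op 6: UPDATE d=1 (auto-commit; committed d=1)
Op 7: BEGIN: in_txn=True, pending={}
Op 8: COMMIT: merged [] into committed; committed now {d=1, e=28}
Op 9: UPDATE e=27 (auto-commit; committed e=27)
Op 10: BEGIN: in_txn=True, pending={}
ROLLBACK at op 4 discards: ['e']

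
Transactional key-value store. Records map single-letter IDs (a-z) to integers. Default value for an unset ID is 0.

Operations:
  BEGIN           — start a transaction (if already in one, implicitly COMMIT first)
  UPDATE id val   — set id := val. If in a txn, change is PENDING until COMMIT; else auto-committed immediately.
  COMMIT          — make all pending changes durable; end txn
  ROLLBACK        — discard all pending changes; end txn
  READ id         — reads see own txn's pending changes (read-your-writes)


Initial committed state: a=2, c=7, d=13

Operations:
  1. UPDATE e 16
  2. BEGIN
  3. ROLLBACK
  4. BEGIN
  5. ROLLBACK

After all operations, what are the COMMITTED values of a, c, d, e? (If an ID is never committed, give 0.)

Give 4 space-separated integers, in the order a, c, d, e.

Answer: 2 7 13 16

Derivation:
Initial committed: {a=2, c=7, d=13}
Op 1: UPDATE e=16 (auto-commit; committed e=16)
Op 2: BEGIN: in_txn=True, pending={}
Op 3: ROLLBACK: discarded pending []; in_txn=False
Op 4: BEGIN: in_txn=True, pending={}
Op 5: ROLLBACK: discarded pending []; in_txn=False
Final committed: {a=2, c=7, d=13, e=16}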